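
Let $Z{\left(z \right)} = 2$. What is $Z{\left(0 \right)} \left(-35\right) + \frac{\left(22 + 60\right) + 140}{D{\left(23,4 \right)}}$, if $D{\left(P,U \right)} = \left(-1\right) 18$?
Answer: $- \frac{247}{3} \approx -82.333$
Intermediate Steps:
$D{\left(P,U \right)} = -18$
$Z{\left(0 \right)} \left(-35\right) + \frac{\left(22 + 60\right) + 140}{D{\left(23,4 \right)}} = 2 \left(-35\right) + \frac{\left(22 + 60\right) + 140}{-18} = -70 + \left(82 + 140\right) \left(- \frac{1}{18}\right) = -70 + 222 \left(- \frac{1}{18}\right) = -70 - \frac{37}{3} = - \frac{247}{3}$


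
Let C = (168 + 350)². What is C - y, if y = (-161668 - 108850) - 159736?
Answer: 698578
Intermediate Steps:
C = 268324 (C = 518² = 268324)
y = -430254 (y = -270518 - 159736 = -430254)
C - y = 268324 - 1*(-430254) = 268324 + 430254 = 698578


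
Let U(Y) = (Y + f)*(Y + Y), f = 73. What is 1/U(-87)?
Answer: 1/2436 ≈ 0.00041051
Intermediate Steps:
U(Y) = 2*Y*(73 + Y) (U(Y) = (Y + 73)*(Y + Y) = (73 + Y)*(2*Y) = 2*Y*(73 + Y))
1/U(-87) = 1/(2*(-87)*(73 - 87)) = 1/(2*(-87)*(-14)) = 1/2436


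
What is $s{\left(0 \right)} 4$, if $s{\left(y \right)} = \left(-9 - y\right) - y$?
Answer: $-36$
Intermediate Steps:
$s{\left(y \right)} = -9 - 2 y$
$s{\left(0 \right)} 4 = \left(-9 - 0\right) 4 = \left(-9 + 0\right) 4 = \left(-9\right) 4 = -36$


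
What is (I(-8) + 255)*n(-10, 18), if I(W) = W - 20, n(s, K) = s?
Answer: -2270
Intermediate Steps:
I(W) = -20 + W
(I(-8) + 255)*n(-10, 18) = ((-20 - 8) + 255)*(-10) = (-28 + 255)*(-10) = 227*(-10) = -2270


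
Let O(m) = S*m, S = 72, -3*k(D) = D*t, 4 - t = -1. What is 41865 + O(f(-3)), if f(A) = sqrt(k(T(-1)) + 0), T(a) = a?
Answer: 41865 + 24*sqrt(15) ≈ 41958.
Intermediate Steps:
t = 5 (t = 4 - 1*(-1) = 4 + 1 = 5)
k(D) = -5*D/3 (k(D) = -D*5/3 = -5*D/3)
f(A) = sqrt(15)/3 (f(A) = sqrt(-5/3*(-1) + 0) = sqrt(5/3 + 0) = sqrt(5/3) = sqrt(15)/3)
O(m) = 72*m
41865 + O(f(-3)) = 41865 + 72*(sqrt(15)/3) = 41865 + 24*sqrt(15)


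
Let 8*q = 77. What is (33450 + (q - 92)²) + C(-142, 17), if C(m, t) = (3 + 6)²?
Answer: 2580265/64 ≈ 40317.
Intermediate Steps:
q = 77/8 (q = (⅛)*77 = 77/8 ≈ 9.6250)
C(m, t) = 81 (C(m, t) = 9² = 81)
(33450 + (q - 92)²) + C(-142, 17) = (33450 + (77/8 - 92)²) + 81 = (33450 + (-659/8)²) + 81 = (33450 + 434281/64) + 81 = 2575081/64 + 81 = 2580265/64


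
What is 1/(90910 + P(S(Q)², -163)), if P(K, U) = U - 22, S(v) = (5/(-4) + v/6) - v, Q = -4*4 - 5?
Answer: 1/90725 ≈ 1.1022e-5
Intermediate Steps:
Q = -21 (Q = -16 - 5 = -21)
S(v) = -5/4 - 5*v/6 (S(v) = (5*(-¼) + v*(⅙)) - v = (-5/4 + v/6) - v = -5/4 - 5*v/6)
P(K, U) = -22 + U
1/(90910 + P(S(Q)², -163)) = 1/(90910 + (-22 - 163)) = 1/(90910 - 185) = 1/90725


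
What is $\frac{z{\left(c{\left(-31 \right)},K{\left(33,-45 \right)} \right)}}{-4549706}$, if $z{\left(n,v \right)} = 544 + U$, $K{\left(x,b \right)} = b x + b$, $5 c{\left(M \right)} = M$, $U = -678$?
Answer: $\frac{67}{2274853} \approx 2.9452 \cdot 10^{-5}$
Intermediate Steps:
$c{\left(M \right)} = \frac{M}{5}$
$K{\left(x,b \right)} = b + b x$
$z{\left(n,v \right)} = -134$ ($z{\left(n,v \right)} = 544 - 678 = -134$)
$\frac{z{\left(c{\left(-31 \right)},K{\left(33,-45 \right)} \right)}}{-4549706} = - \frac{134}{-4549706} = \left(-134\right) \left(- \frac{1}{4549706}\right) = \frac{67}{2274853}$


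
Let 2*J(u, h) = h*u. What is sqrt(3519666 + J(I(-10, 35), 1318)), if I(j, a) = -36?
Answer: 3*sqrt(388438) ≈ 1869.7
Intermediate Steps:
J(u, h) = h*u/2 (J(u, h) = (h*u)/2 = h*u/2)
sqrt(3519666 + J(I(-10, 35), 1318)) = sqrt(3519666 + (1/2)*1318*(-36)) = sqrt(3519666 - 23724) = sqrt(3495942) = 3*sqrt(388438)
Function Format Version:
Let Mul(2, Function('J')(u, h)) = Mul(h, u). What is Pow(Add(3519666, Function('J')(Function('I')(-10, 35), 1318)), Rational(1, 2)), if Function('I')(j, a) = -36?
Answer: Mul(3, Pow(388438, Rational(1, 2))) ≈ 1869.7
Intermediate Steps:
Function('J')(u, h) = Mul(Rational(1, 2), h, u) (Function('J')(u, h) = Mul(Rational(1, 2), Mul(h, u)) = Mul(Rational(1, 2), h, u))
Pow(Add(3519666, Function('J')(Function('I')(-10, 35), 1318)), Rational(1, 2)) = Pow(Add(3519666, Mul(Rational(1, 2), 1318, -36)), Rational(1, 2)) = Pow(Add(3519666, -23724), Rational(1, 2)) = Pow(3495942, Rational(1, 2)) = Mul(3, Pow(388438, Rational(1, 2)))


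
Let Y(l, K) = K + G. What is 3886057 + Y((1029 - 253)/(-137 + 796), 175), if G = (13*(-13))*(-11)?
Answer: 3888091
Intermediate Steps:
G = 1859 (G = -169*(-11) = 1859)
Y(l, K) = 1859 + K (Y(l, K) = K + 1859 = 1859 + K)
3886057 + Y((1029 - 253)/(-137 + 796), 175) = 3886057 + (1859 + 175) = 3886057 + 2034 = 3888091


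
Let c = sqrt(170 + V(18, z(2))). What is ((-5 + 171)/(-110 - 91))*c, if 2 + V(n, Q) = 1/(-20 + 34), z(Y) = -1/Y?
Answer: -83*sqrt(32942)/1407 ≈ -10.707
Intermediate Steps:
V(n, Q) = -27/14 (V(n, Q) = -2 + 1/(-20 + 34) = -2 + 1/14 = -27/14)
c = sqrt(32942)/14 (c = sqrt(170 - 27/14) = sqrt(2353/14) = sqrt(32942)/14 ≈ 12.964)
((-5 + 171)/(-110 - 91))*c = ((-5 + 171)/(-110 - 91))*(sqrt(32942)/14) = (166/(-201))*(sqrt(32942)/14) = (166*(-1/201))*(sqrt(32942)/14) = -83*sqrt(32942)/1407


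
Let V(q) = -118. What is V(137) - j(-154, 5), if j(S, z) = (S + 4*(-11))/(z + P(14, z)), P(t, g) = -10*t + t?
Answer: -1316/11 ≈ -119.64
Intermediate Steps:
P(t, g) = -9*t
j(S, z) = (-44 + S)/(-126 + z) (j(S, z) = (S + 4*(-11))/(z - 9*14) = (S - 44)/(z - 126) = (-44 + S)/(-126 + z))
V(137) - j(-154, 5) = -118 - (-44 - 154)/(-126 + 5) = -118 - (-198)/(-121) = -118 - (-1)*(-198)/121 = -118 - 1*18/11 = -118 - 18/11 = -1316/11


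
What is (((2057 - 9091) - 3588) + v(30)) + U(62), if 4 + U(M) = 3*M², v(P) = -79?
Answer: 827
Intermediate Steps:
U(M) = -4 + 3*M²
(((2057 - 9091) - 3588) + v(30)) + U(62) = (((2057 - 9091) - 3588) - 79) + (-4 + 3*62²) = ((-7034 - 3588) - 79) + (-4 + 3*3844) = (-10622 - 79) + (-4 + 11532) = -10701 + 11528 = 827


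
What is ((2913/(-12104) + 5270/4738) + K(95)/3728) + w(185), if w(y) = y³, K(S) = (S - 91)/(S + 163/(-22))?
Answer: 81516750000799508781/12874536754616 ≈ 6.3316e+6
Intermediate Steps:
K(S) = (-91 + S)/(-163/22 + S) (K(S) = (-91 + S)/(S + 163*(-1/22)) = (-91 + S)/(S - 163/22) = (-91 + S)/(-163/22 + S))
((2913/(-12104) + 5270/4738) + K(95)/3728) + w(185) = ((2913/(-12104) + 5270/4738) + (22*(-91 + 95)/(-163 + 22*95))/3728) + 185³ = ((2913*(-1/12104) + 5270*(1/4738)) + (22*4/(-163 + 2090))*(1/3728)) + 6331625 = ((-2913/12104 + 2635/2369) + (22*4/1927)*(1/3728)) + 6331625 = (24993143/28674376 + (22*(1/1927)*4)*(1/3728)) + 6331625 = (24993143/28674376 + (88/1927)*(1/3728)) + 6331625 = (24993143/28674376 + 11/897982) + 6331625 = 11221853977781/12874536754616 + 6331625 = 81516750000799508781/12874536754616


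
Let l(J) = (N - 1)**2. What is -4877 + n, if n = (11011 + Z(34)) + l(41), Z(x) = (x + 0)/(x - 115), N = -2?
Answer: 497549/81 ≈ 6142.6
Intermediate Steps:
l(J) = 9 (l(J) = (-2 - 1)**2 = (-3)**2 = 9)
Z(x) = x/(-115 + x)
n = 892586/81 (n = (11011 + 34/(-115 + 34)) + 9 = (11011 + 34/(-81)) + 9 = (11011 + 34*(-1/81)) + 9 = (11011 - 34/81) + 9 = 891857/81 + 9 = 892586/81 ≈ 11020.)
-4877 + n = -4877 + 892586/81 = 497549/81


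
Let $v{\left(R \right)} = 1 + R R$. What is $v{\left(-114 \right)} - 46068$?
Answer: $-33071$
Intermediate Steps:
$v{\left(R \right)} = 1 + R^{2}$
$v{\left(-114 \right)} - 46068 = \left(1 + \left(-114\right)^{2}\right) - 46068 = \left(1 + 12996\right) - 46068 = 12997 - 46068 = -33071$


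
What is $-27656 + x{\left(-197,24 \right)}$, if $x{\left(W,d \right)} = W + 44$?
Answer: $-27809$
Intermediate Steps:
$x{\left(W,d \right)} = 44 + W$
$-27656 + x{\left(-197,24 \right)} = -27656 + \left(44 - 197\right) = -27656 - 153 = -27809$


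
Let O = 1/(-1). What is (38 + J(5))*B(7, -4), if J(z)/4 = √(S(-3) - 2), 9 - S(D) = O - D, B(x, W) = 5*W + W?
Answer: -912 - 96*√5 ≈ -1126.7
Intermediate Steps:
O = -1
B(x, W) = 6*W
S(D) = 10 + D (S(D) = 9 - (-1 - D) = 9 + (1 + D) = 10 + D)
J(z) = 4*√5 (J(z) = 4*√((10 - 3) - 2) = 4*√(7 - 2) = 4*√5)
(38 + J(5))*B(7, -4) = (38 + 4*√5)*(6*(-4)) = (38 + 4*√5)*(-24) = -912 - 96*√5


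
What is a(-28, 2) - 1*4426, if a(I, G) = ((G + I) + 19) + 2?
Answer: -4431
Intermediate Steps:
a(I, G) = 21 + G + I (a(I, G) = (19 + G + I) + 2 = 21 + G + I)
a(-28, 2) - 1*4426 = (21 + 2 - 28) - 1*4426 = -5 - 4426 = -4431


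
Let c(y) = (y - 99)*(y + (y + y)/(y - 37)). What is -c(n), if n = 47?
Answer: 14664/5 ≈ 2932.8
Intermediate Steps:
c(y) = (-99 + y)*(y + 2*y/(-37 + y)) (c(y) = (-99 + y)*(y + (2*y)/(-37 + y)) = (-99 + y)*(y + 2*y/(-37 + y)))
-c(n) = -47*(3465 + 47² - 134*47)/(-37 + 47) = -47*(3465 + 2209 - 6298)/10 = -47*(-624)/10 = -1*(-14664/5) = 14664/5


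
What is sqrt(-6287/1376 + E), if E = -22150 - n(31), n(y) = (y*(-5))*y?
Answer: I*sqrt(2053078602)/344 ≈ 131.72*I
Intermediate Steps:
n(y) = -5*y**2 (n(y) = (-5*y)*y = -5*y**2)
E = -17345 (E = -22150 - (-5)*31**2 = -22150 - (-5)*961 = -22150 - 1*(-4805) = -22150 + 4805 = -17345)
sqrt(-6287/1376 + E) = sqrt(-6287/1376 - 17345) = sqrt(-23873007/1376) = I*sqrt(2053078602)/344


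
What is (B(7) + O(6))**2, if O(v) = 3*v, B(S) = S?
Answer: 625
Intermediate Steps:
(B(7) + O(6))**2 = (7 + 3*6)**2 = (7 + 18)**2 = 25**2 = 625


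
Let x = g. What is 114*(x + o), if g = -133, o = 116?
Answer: -1938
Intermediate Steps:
x = -133
114*(x + o) = 114*(-133 + 116) = 114*(-17) = -1938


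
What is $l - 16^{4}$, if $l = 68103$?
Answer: $2567$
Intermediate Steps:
$l - 16^{4} = 68103 - 16^{4} = 68103 - 65536 = 2567$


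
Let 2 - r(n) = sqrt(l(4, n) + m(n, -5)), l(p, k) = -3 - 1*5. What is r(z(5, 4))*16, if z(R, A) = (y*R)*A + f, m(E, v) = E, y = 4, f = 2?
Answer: 32 - 16*sqrt(74) ≈ -105.64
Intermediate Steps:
l(p, k) = -8 (l(p, k) = -3 - 5 = -8)
z(R, A) = 2 + 4*A*R (z(R, A) = (4*R)*A + 2 = 4*A*R + 2 = 2 + 4*A*R)
r(n) = 2 - sqrt(-8 + n)
r(z(5, 4))*16 = (2 - sqrt(-8 + (2 + 4*4*5)))*16 = (2 - sqrt(-8 + (2 + 80)))*16 = (2 - sqrt(-8 + 82))*16 = (2 - sqrt(74))*16 = 32 - 16*sqrt(74)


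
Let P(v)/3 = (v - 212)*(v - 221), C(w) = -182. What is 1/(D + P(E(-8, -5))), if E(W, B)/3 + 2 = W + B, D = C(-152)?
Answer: 1/204904 ≈ 4.8803e-6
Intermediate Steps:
D = -182
E(W, B) = -6 + 3*B + 3*W (E(W, B) = -6 + 3*(W + B) = -6 + 3*(B + W) = -6 + (3*B + 3*W) = -6 + 3*B + 3*W)
P(v) = 3*(-221 + v)*(-212 + v) (P(v) = 3*((v - 212)*(v - 221)) = 3*((-212 + v)*(-221 + v)) = 3*((-221 + v)*(-212 + v)) = 3*(-221 + v)*(-212 + v))
1/(D + P(E(-8, -5))) = 1/(-182 + (140556 - 1299*(-6 + 3*(-5) + 3*(-8)) + 3*(-6 + 3*(-5) + 3*(-8))²)) = 1/(-182 + (140556 - 1299*(-6 - 15 - 24) + 3*(-6 - 15 - 24)²)) = 1/(-182 + (140556 - 1299*(-45) + 3*(-45)²)) = 1/(-182 + (140556 + 58455 + 3*2025)) = 1/(-182 + (140556 + 58455 + 6075)) = 1/(-182 + 205086) = 1/204904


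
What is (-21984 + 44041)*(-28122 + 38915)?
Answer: 238061201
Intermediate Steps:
(-21984 + 44041)*(-28122 + 38915) = 22057*10793 = 238061201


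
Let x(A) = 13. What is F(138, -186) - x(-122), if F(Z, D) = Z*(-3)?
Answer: -427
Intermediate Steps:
F(Z, D) = -3*Z
F(138, -186) - x(-122) = -3*138 - 1*13 = -414 - 13 = -427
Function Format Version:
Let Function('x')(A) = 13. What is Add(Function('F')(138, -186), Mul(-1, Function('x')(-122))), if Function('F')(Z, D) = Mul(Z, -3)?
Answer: -427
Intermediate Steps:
Function('F')(Z, D) = Mul(-3, Z)
Add(Function('F')(138, -186), Mul(-1, Function('x')(-122))) = Add(Mul(-3, 138), Mul(-1, 13)) = Add(-414, -13) = -427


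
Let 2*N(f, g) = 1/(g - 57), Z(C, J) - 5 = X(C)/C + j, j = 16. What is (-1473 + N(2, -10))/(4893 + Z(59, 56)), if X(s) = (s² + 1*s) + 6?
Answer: -11645597/39325248 ≈ -0.29614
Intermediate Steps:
X(s) = 6 + s + s² (X(s) = (s² + s) + 6 = (s + s²) + 6 = 6 + s + s²)
Z(C, J) = 21 + (6 + C + C²)/C (Z(C, J) = 5 + ((6 + C + C²)/C + 16) = 5 + (16 + (6 + C + C²)/C) = 21 + (6 + C + C²)/C)
N(f, g) = 1/(2*(-57 + g)) (N(f, g) = 1/(2*(g - 57)) = 1/(2*(-57 + g)))
(-1473 + N(2, -10))/(4893 + Z(59, 56)) = (-1473 + 1/(2*(-57 - 10)))/(4893 + (22 + 59 + 6/59)) = (-1473 + (½)/(-67))/(4893 + (22 + 59 + 6*(1/59))) = (-1473 + (½)*(-1/67))/(4893 + (22 + 59 + 6/59)) = (-1473 - 1/134)/(4893 + 4785/59) = -197383/(134*293472/59) = -197383/134*59/293472 = -11645597/39325248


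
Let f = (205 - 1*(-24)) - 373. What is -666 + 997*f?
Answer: -144234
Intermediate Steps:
f = -144 (f = (205 + 24) - 373 = 229 - 373 = -144)
-666 + 997*f = -666 + 997*(-144) = -666 - 143568 = -144234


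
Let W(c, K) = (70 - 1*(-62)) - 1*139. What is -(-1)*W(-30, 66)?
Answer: -7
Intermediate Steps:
W(c, K) = -7 (W(c, K) = (70 + 62) - 139 = 132 - 139 = -7)
-(-1)*W(-30, 66) = -(-1)*(-7) = -1*7 = -7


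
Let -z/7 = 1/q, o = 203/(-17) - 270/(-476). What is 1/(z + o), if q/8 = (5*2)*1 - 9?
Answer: -952/11661 ≈ -0.081640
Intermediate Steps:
q = 8 (q = 8*((5*2)*1 - 9) = 8*(10*1 - 9) = 8*(10 - 9) = 8*1 = 8)
o = -2707/238 (o = 203*(-1/17) - 270*(-1/476) = -203/17 + 135/238 = -2707/238 ≈ -11.374)
z = -7/8 ≈ -0.87500
1/(z + o) = 1/(-7/8 - 2707/238) = 1/(-11661/952) = -952/11661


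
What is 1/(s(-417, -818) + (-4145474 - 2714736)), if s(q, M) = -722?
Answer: -1/6860932 ≈ -1.4575e-7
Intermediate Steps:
1/(s(-417, -818) + (-4145474 - 2714736)) = 1/(-722 + (-4145474 - 2714736)) = 1/(-722 - 6860210) = 1/(-6860932) = -1/6860932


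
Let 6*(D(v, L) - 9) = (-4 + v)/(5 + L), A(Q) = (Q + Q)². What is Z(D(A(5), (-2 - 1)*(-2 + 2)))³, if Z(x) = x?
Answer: 226981/125 ≈ 1815.8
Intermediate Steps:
A(Q) = 4*Q² (A(Q) = (2*Q)² = 4*Q²)
D(v, L) = 9 + (-4 + v)/(6*(5 + L)) (D(v, L) = 9 + ((-4 + v)/(5 + L))/6 = 9 + (-4 + v)/(6*(5 + L)))
Z(D(A(5), (-2 - 1)*(-2 + 2)))³ = ((266 + 4*5² + 54*((-2 - 1)*(-2 + 2)))/(6*(5 + (-2 - 1)*(-2 + 2))))³ = ((266 + 4*25 + 54*(-3*0))/(6*(5 - 3*0)))³ = ((266 + 100 + 54*0)/(6*(5 + 0)))³ = ((⅙)*(266 + 100 + 0)/5)³ = ((⅙)*(⅕)*366)³ = (61/5)³ = 226981/125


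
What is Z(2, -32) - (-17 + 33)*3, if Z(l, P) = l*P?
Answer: -112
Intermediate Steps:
Z(l, P) = P*l
Z(2, -32) - (-17 + 33)*3 = -32*2 - (-17 + 33)*3 = -64 - 16*3 = -64 - 1*48 = -64 - 48 = -112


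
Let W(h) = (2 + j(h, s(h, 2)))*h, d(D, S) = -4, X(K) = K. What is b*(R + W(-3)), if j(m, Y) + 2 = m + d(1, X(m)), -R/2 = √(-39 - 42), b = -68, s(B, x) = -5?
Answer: -1428 + 1224*I ≈ -1428.0 + 1224.0*I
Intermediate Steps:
R = -18*I (R = -2*√(-39 - 42) = -18*I ≈ -18.0*I)
j(m, Y) = -6 + m (j(m, Y) = -2 + (m - 4) = -2 + (-4 + m) = -6 + m)
W(h) = h*(-4 + h) (W(h) = (2 + (-6 + h))*h = (-4 + h)*h = h*(-4 + h))
b*(R + W(-3)) = -68*(-18*I - 3*(-4 - 3)) = -68*(-18*I - 3*(-7)) = -68*(-18*I + 21) = -68*(21 - 18*I) = -1428 + 1224*I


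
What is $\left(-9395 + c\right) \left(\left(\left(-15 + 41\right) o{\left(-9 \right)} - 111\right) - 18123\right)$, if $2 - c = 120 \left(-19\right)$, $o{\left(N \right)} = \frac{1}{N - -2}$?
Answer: $\frac{908074032}{7} \approx 1.2972 \cdot 10^{8}$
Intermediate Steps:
$o{\left(N \right)} = \frac{1}{2 + N}$ ($o{\left(N \right)} = \frac{1}{N + 2} = \frac{1}{2 + N}$)
$c = 2282$ ($c = 2 - 120 \left(-19\right) = 2 - -2280 = 2 + 2280 = 2282$)
$\left(-9395 + c\right) \left(\left(\left(-15 + 41\right) o{\left(-9 \right)} - 111\right) - 18123\right) = \left(-9395 + 2282\right) \left(\left(\frac{-15 + 41}{2 - 9} - 111\right) - 18123\right) = - 7113 \left(\left(\frac{26}{-7} - 111\right) - 18123\right) = - 7113 \left(\left(26 \left(- \frac{1}{7}\right) - 111\right) - 18123\right) = - 7113 \left(\left(- \frac{26}{7} - 111\right) - 18123\right) = - 7113 \left(- \frac{803}{7} - 18123\right) = \left(-7113\right) \left(- \frac{127664}{7}\right) = \frac{908074032}{7}$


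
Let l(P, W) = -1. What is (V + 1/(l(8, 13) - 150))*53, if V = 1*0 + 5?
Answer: 39962/151 ≈ 264.65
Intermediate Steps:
V = 5 (V = 0 + 5 = 5)
(V + 1/(l(8, 13) - 150))*53 = (5 + 1/(-1 - 150))*53 = (5 + 1/(-151))*53 = (5 - 1/151)*53 = (754/151)*53 = 39962/151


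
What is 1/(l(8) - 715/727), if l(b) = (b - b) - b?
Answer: -727/6531 ≈ -0.11132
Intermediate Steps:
l(b) = -b (l(b) = 0 - b = -b)
1/(l(8) - 715/727) = 1/(-1*8 - 715/727) = 1/(-8 - 715*1/727) = 1/(-8 - 715/727) = 1/(-6531/727) = -727/6531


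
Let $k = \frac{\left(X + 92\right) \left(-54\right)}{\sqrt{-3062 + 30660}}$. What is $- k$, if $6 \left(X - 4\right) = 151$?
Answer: $\frac{6543 \sqrt{27598}}{27598} \approx 39.386$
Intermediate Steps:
$X = \frac{175}{6}$ ($X = 4 + \frac{1}{6} \cdot 151 = 4 + \frac{151}{6} = \frac{175}{6} \approx 29.167$)
$k = - \frac{6543 \sqrt{27598}}{27598}$ ($k = \frac{\left(\frac{175}{6} + 92\right) \left(-54\right)}{\sqrt{-3062 + 30660}} = \frac{\frac{727}{6} \left(-54\right)}{\sqrt{27598}} = - 6543 \frac{\sqrt{27598}}{27598} = - \frac{6543 \sqrt{27598}}{27598} \approx -39.386$)
$- k = - \frac{\left(-6543\right) \sqrt{27598}}{27598} = \frac{6543 \sqrt{27598}}{27598}$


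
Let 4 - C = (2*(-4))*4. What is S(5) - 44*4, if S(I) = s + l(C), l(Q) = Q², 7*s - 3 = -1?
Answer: 7842/7 ≈ 1120.3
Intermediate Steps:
s = 2/7 (s = 3/7 + (⅐)*(-1) = 3/7 - ⅐ = 2/7 ≈ 0.28571)
C = 36 (C = 4 - 2*(-4)*4 = 4 - (-8)*4 = 4 - 1*(-32) = 4 + 32 = 36)
S(I) = 9074/7 (S(I) = 2/7 + 36² = 2/7 + 1296 = 9074/7)
S(5) - 44*4 = 9074/7 - 44*4 = 9074/7 - 176 = 7842/7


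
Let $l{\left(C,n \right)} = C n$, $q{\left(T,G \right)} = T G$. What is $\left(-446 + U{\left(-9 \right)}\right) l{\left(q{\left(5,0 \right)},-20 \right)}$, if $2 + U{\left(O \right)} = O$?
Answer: $0$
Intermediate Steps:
$q{\left(T,G \right)} = G T$
$U{\left(O \right)} = -2 + O$
$\left(-446 + U{\left(-9 \right)}\right) l{\left(q{\left(5,0 \right)},-20 \right)} = \left(-446 - 11\right) 0 \cdot 5 \left(-20\right) = \left(-446 - 11\right) 0 \left(-20\right) = \left(-457\right) 0 = 0$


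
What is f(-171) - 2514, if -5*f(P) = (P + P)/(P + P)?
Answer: -12571/5 ≈ -2514.2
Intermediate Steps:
f(P) = -1/5 (f(P) = -(P + P)/(5*(P + P)) = -2*P/(5*(2*P)) = -2*P*1/(2*P)/5 = -1/5*1 = -1/5)
f(-171) - 2514 = -1/5 - 2514 = -12571/5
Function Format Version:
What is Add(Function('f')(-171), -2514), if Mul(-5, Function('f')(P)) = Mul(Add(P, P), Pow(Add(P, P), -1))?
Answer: Rational(-12571, 5) ≈ -2514.2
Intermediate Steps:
Function('f')(P) = Rational(-1, 5) (Function('f')(P) = Mul(Rational(-1, 5), Mul(Add(P, P), Pow(Add(P, P), -1))) = Mul(Rational(-1, 5), Mul(Mul(2, P), Pow(Mul(2, P), -1))) = Mul(Rational(-1, 5), Mul(Mul(2, P), Mul(Rational(1, 2), Pow(P, -1)))) = Mul(Rational(-1, 5), 1) = Rational(-1, 5))
Add(Function('f')(-171), -2514) = Add(Rational(-1, 5), -2514) = Rational(-12571, 5)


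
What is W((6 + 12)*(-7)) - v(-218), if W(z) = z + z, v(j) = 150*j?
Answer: 32448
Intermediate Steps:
W(z) = 2*z
W((6 + 12)*(-7)) - v(-218) = 2*((6 + 12)*(-7)) - 150*(-218) = 2*(18*(-7)) - 1*(-32700) = 2*(-126) + 32700 = -252 + 32700 = 32448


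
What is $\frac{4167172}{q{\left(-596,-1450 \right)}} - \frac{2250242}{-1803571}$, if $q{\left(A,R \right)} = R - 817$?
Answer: $- \frac{7510689272598}{4088695457} \approx -1836.9$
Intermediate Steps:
$q{\left(A,R \right)} = -817 + R$
$\frac{4167172}{q{\left(-596,-1450 \right)}} - \frac{2250242}{-1803571} = \frac{4167172}{-817 - 1450} - \frac{2250242}{-1803571} = \frac{4167172}{-2267} - - \frac{2250242}{1803571} = 4167172 \left(- \frac{1}{2267}\right) + \frac{2250242}{1803571} = - \frac{4167172}{2267} + \frac{2250242}{1803571} = - \frac{7510689272598}{4088695457}$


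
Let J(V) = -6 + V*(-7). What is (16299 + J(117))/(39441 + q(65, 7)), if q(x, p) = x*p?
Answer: 7737/19948 ≈ 0.38786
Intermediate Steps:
q(x, p) = p*x
J(V) = -6 - 7*V
(16299 + J(117))/(39441 + q(65, 7)) = (16299 + (-6 - 7*117))/(39441 + 7*65) = (16299 + (-6 - 819))/(39441 + 455) = (16299 - 825)/39896 = 15474*(1/39896) = 7737/19948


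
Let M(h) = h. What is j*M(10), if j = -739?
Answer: -7390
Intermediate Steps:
j*M(10) = -739*10 = -7390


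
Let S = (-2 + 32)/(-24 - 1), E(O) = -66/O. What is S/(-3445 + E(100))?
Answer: 60/172283 ≈ 0.00034826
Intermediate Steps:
S = -6/5 (S = 30/(-25) = 30*(-1/25) = -6/5 ≈ -1.2000)
S/(-3445 + E(100)) = -6/5/(-3445 - 66/100) = -6/5/(-3445 - 66*1/100) = -6/5/(-3445 - 33/50) = -6/5/(-172283/50) = -50/172283*(-6/5) = 60/172283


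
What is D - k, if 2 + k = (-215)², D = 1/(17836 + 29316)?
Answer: -2179506895/47152 ≈ -46223.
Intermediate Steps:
D = 1/47152 ≈ 2.1208e-5
k = 46223 (k = -2 + (-215)² = -2 + 46225 = 46223)
D - k = 1/47152 - 1*46223 = 1/47152 - 46223 = -2179506895/47152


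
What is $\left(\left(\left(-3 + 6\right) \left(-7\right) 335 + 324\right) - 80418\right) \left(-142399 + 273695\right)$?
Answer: $-11439689184$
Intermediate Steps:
$\left(\left(\left(-3 + 6\right) \left(-7\right) 335 + 324\right) - 80418\right) \left(-142399 + 273695\right) = \left(\left(3 \left(-7\right) 335 + 324\right) - 80418\right) 131296 = \left(\left(\left(-21\right) 335 + 324\right) - 80418\right) 131296 = \left(\left(-7035 + 324\right) - 80418\right) 131296 = \left(-6711 - 80418\right) 131296 = \left(-87129\right) 131296 = -11439689184$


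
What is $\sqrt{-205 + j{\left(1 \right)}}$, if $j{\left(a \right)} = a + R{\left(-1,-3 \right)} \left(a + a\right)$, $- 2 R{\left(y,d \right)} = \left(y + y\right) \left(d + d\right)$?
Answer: $6 i \sqrt{6} \approx 14.697 i$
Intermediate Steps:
$R{\left(y,d \right)} = - 2 d y$ ($R{\left(y,d \right)} = - \frac{\left(y + y\right) \left(d + d\right)}{2} = - \frac{2 y 2 d}{2} = - \frac{4 d y}{2} = - 2 d y$)
$j{\left(a \right)} = - 11 a$ ($j{\left(a \right)} = a + \left(-2\right) \left(-3\right) \left(-1\right) \left(a + a\right) = a - 6 \cdot 2 a = a - 12 a = - 11 a$)
$\sqrt{-205 + j{\left(1 \right)}} = \sqrt{-205 - 11} = \sqrt{-216} = 6 i \sqrt{6}$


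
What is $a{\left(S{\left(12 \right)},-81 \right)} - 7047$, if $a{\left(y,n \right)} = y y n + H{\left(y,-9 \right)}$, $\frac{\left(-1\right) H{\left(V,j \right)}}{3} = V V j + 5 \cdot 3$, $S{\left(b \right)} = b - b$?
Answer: $-7092$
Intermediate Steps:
$S{\left(b \right)} = 0$
$H{\left(V,j \right)} = -45 - 3 j V^{2}$ ($H{\left(V,j \right)} = - 3 \left(V V j + 5 \cdot 3\right) = - 3 \left(V^{2} j + 15\right) = - 3 \left(j V^{2} + 15\right) = - 3 \left(15 + j V^{2}\right) = -45 - 3 j V^{2}$)
$a{\left(y,n \right)} = -45 + 27 y^{2} + n y^{2}$ ($a{\left(y,n \right)} = y y n - \left(45 - 27 y^{2}\right) = y^{2} n + \left(-45 + 27 y^{2}\right) = n y^{2} + \left(-45 + 27 y^{2}\right) = -45 + 27 y^{2} + n y^{2}$)
$a{\left(S{\left(12 \right)},-81 \right)} - 7047 = \left(-45 + 27 \cdot 0^{2} - 81 \cdot 0^{2}\right) - 7047 = \left(-45 + 27 \cdot 0 - 0\right) - 7047 = \left(-45 + 0 + 0\right) - 7047 = -45 - 7047 = -7092$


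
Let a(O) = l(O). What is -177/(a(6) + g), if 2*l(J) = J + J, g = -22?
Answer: 177/16 ≈ 11.063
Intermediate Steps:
l(J) = J (l(J) = (J + J)/2 = (2*J)/2 = J)
a(O) = O
-177/(a(6) + g) = -177/(6 - 22) = -177/(-16) = -177*(-1/16) = 177/16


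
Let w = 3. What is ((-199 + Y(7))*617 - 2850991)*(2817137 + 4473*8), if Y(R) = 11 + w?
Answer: -8459298762256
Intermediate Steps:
Y(R) = 14 (Y(R) = 11 + 3 = 14)
((-199 + Y(7))*617 - 2850991)*(2817137 + 4473*8) = ((-199 + 14)*617 - 2850991)*(2817137 + 4473*8) = (-185*617 - 2850991)*(2817137 + 35784) = (-114145 - 2850991)*2852921 = -2965136*2852921 = -8459298762256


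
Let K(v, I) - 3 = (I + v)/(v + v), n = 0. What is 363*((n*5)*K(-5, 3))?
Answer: 0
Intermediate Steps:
K(v, I) = 3 + (I + v)/(2*v) (K(v, I) = 3 + (I + v)/(v + v) = 3 + (I + v)/((2*v)) = 3 + (I + v)*(1/(2*v)) = 3 + (I + v)/(2*v))
363*((n*5)*K(-5, 3)) = 363*((0*5)*((½)*(3 + 7*(-5))/(-5))) = 363*(0*((½)*(-⅕)*(3 - 35))) = 363*(0*((½)*(-⅕)*(-32))) = 363*(0*(16/5)) = 363*0 = 0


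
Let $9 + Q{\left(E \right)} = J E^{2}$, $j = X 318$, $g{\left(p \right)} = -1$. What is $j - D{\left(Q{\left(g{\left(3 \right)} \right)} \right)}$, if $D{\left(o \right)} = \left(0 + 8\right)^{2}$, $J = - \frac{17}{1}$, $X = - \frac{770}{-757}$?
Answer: $\frac{196412}{757} \approx 259.46$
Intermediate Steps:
$X = \frac{770}{757}$ ($X = \left(-770\right) \left(- \frac{1}{757}\right) = \frac{770}{757} \approx 1.0172$)
$J = -17$ ($J = \left(-17\right) 1 = -17$)
$j = \frac{244860}{757}$ ($j = \frac{770}{757} \cdot 318 = \frac{244860}{757} \approx 323.46$)
$Q{\left(E \right)} = -9 - 17 E^{2}$
$D{\left(o \right)} = 64$ ($D{\left(o \right)} = 8^{2} = 64$)
$j - D{\left(Q{\left(g{\left(3 \right)} \right)} \right)} = \frac{244860}{757} - 64 = \frac{196412}{757}$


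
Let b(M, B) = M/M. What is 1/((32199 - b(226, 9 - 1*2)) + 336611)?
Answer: 1/368809 ≈ 2.7114e-6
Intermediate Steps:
b(M, B) = 1
1/((32199 - b(226, 9 - 1*2)) + 336611) = 1/((32199 - 1*1) + 336611) = 1/((32199 - 1) + 336611) = 1/(32198 + 336611) = 1/368809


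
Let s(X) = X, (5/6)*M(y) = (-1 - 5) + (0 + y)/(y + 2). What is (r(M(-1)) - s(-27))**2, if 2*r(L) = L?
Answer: 12996/25 ≈ 519.84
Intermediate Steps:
M(y) = -36/5 + 6*y/(5*(2 + y)) (M(y) = 6*((-1 - 5) + (0 + y)/(y + 2))/5 = 6*(-6 + y/(2 + y))/5 = -36/5 + 6*y/(5*(2 + y)))
r(L) = L/2
(r(M(-1)) - s(-27))**2 = ((6*(-12 - 5*(-1))/(5*(2 - 1)))/2 - 1*(-27))**2 = (((6/5)*(-12 + 5)/1)/2 + 27)**2 = (((6/5)*1*(-7))/2 + 27)**2 = ((1/2)*(-42/5) + 27)**2 = (-21/5 + 27)**2 = (114/5)**2 = 12996/25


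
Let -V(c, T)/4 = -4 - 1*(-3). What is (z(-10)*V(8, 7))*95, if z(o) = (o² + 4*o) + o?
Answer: 19000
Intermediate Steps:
V(c, T) = 4 (V(c, T) = -4*(-4 - 1*(-3)) = -4*(-4 + 3) = -4*(-1) = 4)
z(o) = o² + 5*o
(z(-10)*V(8, 7))*95 = (-10*(5 - 10)*4)*95 = (-10*(-5)*4)*95 = (50*4)*95 = 200*95 = 19000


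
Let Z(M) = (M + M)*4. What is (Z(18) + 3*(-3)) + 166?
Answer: 301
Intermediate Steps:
Z(M) = 8*M (Z(M) = (2*M)*4 = 8*M)
(Z(18) + 3*(-3)) + 166 = (8*18 + 3*(-3)) + 166 = (144 - 9) + 166 = 135 + 166 = 301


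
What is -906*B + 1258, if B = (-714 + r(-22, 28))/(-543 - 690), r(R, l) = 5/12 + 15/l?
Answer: 6335650/8631 ≈ 734.06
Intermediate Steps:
r(R, l) = 5/12 + 15/l (r(R, l) = 5*(1/12) + 15/l = 5/12 + 15/l)
B = 14974/25893 (B = (-714 + (5/12 + 15/28))/(-543 - 690) = (-714 + (5/12 + 15*(1/28)))/(-1233) = (-714 + (5/12 + 15/28))*(-1/1233) = (-714 + 20/21)*(-1/1233) = -14974/21*(-1/1233) = 14974/25893 ≈ 0.57830)
-906*B + 1258 = -906*14974/25893 + 1258 = -4522148/8631 + 1258 = 6335650/8631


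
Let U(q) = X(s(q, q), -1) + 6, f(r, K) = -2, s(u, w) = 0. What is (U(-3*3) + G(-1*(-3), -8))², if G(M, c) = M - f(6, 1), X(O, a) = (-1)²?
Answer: 144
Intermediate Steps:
X(O, a) = 1
G(M, c) = 2 + M (G(M, c) = M - 1*(-2) = M + 2 = 2 + M)
U(q) = 7 (U(q) = 1 + 6 = 7)
(U(-3*3) + G(-1*(-3), -8))² = (7 + (2 - 1*(-3)))² = (7 + (2 + 3))² = (7 + 5)² = 12² = 144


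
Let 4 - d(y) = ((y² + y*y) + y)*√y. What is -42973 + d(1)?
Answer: -42972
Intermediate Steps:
d(y) = 4 - √y*(y + 2*y²) (d(y) = 4 - ((y² + y*y) + y)*√y = 4 - ((y² + y²) + y)*√y = 4 - (2*y² + y)*√y = 4 - (y + 2*y²)*√y = 4 - √y*(y + 2*y²))
-42973 + d(1) = -42973 + (4 - 1^(3/2) - 2*1^(5/2)) = -42973 + (4 - 1*1 - 2*1) = -42973 + (4 - 1 - 2) = -42973 + 1 = -42972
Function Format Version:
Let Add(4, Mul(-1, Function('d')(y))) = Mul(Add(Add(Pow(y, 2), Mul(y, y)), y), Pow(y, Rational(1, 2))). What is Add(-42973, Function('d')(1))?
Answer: -42972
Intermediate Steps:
Function('d')(y) = Add(4, Mul(-1, Pow(y, Rational(1, 2)), Add(y, Mul(2, Pow(y, 2))))) (Function('d')(y) = Add(4, Mul(-1, Mul(Add(Add(Pow(y, 2), Mul(y, y)), y), Pow(y, Rational(1, 2))))) = Add(4, Mul(-1, Mul(Add(Add(Pow(y, 2), Pow(y, 2)), y), Pow(y, Rational(1, 2))))) = Add(4, Mul(-1, Mul(Add(Mul(2, Pow(y, 2)), y), Pow(y, Rational(1, 2))))) = Add(4, Mul(-1, Mul(Add(y, Mul(2, Pow(y, 2))), Pow(y, Rational(1, 2))))) = Add(4, Mul(-1, Mul(Pow(y, Rational(1, 2)), Add(y, Mul(2, Pow(y, 2)))))) = Add(4, Mul(-1, Pow(y, Rational(1, 2)), Add(y, Mul(2, Pow(y, 2))))))
Add(-42973, Function('d')(1)) = Add(-42973, Add(4, Mul(-1, Pow(1, Rational(3, 2))), Mul(-2, Pow(1, Rational(5, 2))))) = Add(-42973, Add(4, Mul(-1, 1), Mul(-2, 1))) = Add(-42973, Add(4, -1, -2)) = Add(-42973, 1) = -42972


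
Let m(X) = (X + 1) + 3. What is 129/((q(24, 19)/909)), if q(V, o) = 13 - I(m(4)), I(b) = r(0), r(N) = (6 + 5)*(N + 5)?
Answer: -39087/14 ≈ -2791.9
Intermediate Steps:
m(X) = 4 + X (m(X) = (1 + X) + 3 = 4 + X)
r(N) = 55 + 11*N (r(N) = 11*(5 + N) = 55 + 11*N)
I(b) = 55 (I(b) = 55 + 11*0 = 55 + 0 = 55)
q(V, o) = -42 (q(V, o) = 13 - 1*55 = 13 - 55 = -42)
129/((q(24, 19)/909)) = 129/((-42/909)) = 129/((-42*1/909)) = 129/(-14/303) = 129*(-303/14) = -39087/14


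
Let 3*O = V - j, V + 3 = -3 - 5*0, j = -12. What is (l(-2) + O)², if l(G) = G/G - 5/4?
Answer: 49/16 ≈ 3.0625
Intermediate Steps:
V = -6 (V = -3 + (-3 - 5*0) = -3 + (-3 + 0) = -3 - 3 = -6)
l(G) = -¼ (l(G) = 1 - 5*¼ = 1 - 5/4 = -¼)
O = 2 (O = (-6 - 1*(-12))/3 = (-6 + 12)/3 = (⅓)*6 = 2)
(l(-2) + O)² = (-¼ + 2)² = (7/4)² = 49/16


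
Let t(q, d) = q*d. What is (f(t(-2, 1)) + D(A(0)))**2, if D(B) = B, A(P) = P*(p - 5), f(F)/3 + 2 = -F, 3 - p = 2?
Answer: 0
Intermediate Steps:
p = 1 (p = 3 - 1*2 = 3 - 2 = 1)
t(q, d) = d*q
f(F) = -6 - 3*F (f(F) = -6 + 3*(-F) = -6 - 3*F)
A(P) = -4*P (A(P) = P*(1 - 5) = P*(-4) = -4*P)
(f(t(-2, 1)) + D(A(0)))**2 = ((-6 - 3*(-2)) - 4*0)**2 = ((-6 - 3*(-2)) + 0)**2 = ((-6 + 6) + 0)**2 = (0 + 0)**2 = 0**2 = 0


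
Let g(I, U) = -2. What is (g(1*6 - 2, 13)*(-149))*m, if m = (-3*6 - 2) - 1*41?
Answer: -18178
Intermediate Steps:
m = -61 (m = (-18 - 2) - 41 = -20 - 41 = -61)
(g(1*6 - 2, 13)*(-149))*m = -2*(-149)*(-61) = 298*(-61) = -18178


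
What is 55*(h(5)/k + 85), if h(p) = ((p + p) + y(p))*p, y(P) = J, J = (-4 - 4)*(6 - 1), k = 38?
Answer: 84700/19 ≈ 4457.9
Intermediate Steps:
J = -40 (J = -8*5 = -40)
y(P) = -40
h(p) = p*(-40 + 2*p) (h(p) = ((p + p) - 40)*p = (2*p - 40)*p = (-40 + 2*p)*p = p*(-40 + 2*p))
55*(h(5)/k + 85) = 55*((2*5*(-20 + 5))/38 + 85) = 55*((2*5*(-15))*(1/38) + 85) = 55*(-150*1/38 + 85) = 55*(-75/19 + 85) = 55*(1540/19) = 84700/19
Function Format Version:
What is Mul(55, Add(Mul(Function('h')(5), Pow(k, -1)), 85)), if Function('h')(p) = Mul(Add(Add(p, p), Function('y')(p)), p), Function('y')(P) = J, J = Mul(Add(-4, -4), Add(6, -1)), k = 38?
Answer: Rational(84700, 19) ≈ 4457.9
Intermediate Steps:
J = -40 (J = Mul(-8, 5) = -40)
Function('y')(P) = -40
Function('h')(p) = Mul(p, Add(-40, Mul(2, p))) (Function('h')(p) = Mul(Add(Add(p, p), -40), p) = Mul(Add(Mul(2, p), -40), p) = Mul(Add(-40, Mul(2, p)), p) = Mul(p, Add(-40, Mul(2, p))))
Mul(55, Add(Mul(Function('h')(5), Pow(k, -1)), 85)) = Mul(55, Add(Mul(Mul(2, 5, Add(-20, 5)), Pow(38, -1)), 85)) = Mul(55, Add(Mul(Mul(2, 5, -15), Rational(1, 38)), 85)) = Mul(55, Add(Mul(-150, Rational(1, 38)), 85)) = Mul(55, Add(Rational(-75, 19), 85)) = Mul(55, Rational(1540, 19)) = Rational(84700, 19)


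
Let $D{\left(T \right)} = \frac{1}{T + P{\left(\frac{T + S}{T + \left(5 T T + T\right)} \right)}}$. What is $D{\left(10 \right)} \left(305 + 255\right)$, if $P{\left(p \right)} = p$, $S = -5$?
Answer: $\frac{58240}{1041} \approx 55.946$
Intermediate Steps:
$D{\left(T \right)} = \frac{1}{T + \frac{-5 + T}{2 T + 5 T^{2}}}$ ($D{\left(T \right)} = \frac{1}{T + \frac{T - 5}{T + \left(5 T T + T\right)}} = \frac{1}{T + \frac{-5 + T}{T + \left(5 T^{2} + T\right)}} = \frac{1}{T + \frac{-5 + T}{T + \left(T + 5 T^{2}\right)}} = \frac{1}{T + \frac{-5 + T}{2 T + 5 T^{2}}}$)
$D{\left(10 \right)} \left(305 + 255\right) = \frac{10 \left(2 + 5 \cdot 10\right)}{-5 + 10 + 10^{2} \left(2 + 5 \cdot 10\right)} \left(305 + 255\right) = \frac{10 \left(2 + 50\right)}{-5 + 10 + 100 \left(2 + 50\right)} 560 = 10 \frac{1}{-5 + 10 + 100 \cdot 52} \cdot 52 \cdot 560 = 10 \frac{1}{-5 + 10 + 5200} \cdot 52 \cdot 560 = 10 \cdot \frac{1}{5205} \cdot 52 \cdot 560 = \frac{104}{1041} \cdot 560 = \frac{58240}{1041}$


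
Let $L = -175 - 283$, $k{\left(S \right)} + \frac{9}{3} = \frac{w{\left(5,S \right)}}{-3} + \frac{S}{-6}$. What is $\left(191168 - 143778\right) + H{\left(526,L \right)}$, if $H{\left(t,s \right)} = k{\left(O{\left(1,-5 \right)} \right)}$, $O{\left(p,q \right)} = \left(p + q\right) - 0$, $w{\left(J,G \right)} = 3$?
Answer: $\frac{142160}{3} \approx 47387.0$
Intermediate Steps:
$O{\left(p,q \right)} = p + q$ ($O{\left(p,q \right)} = \left(p + q\right) + 0 = p + q$)
$k{\left(S \right)} = -4 - \frac{S}{6}$ ($k{\left(S \right)} = -3 + \left(\frac{3}{-3} + \frac{S}{-6}\right) = -3 + \left(3 \left(- \frac{1}{3}\right) + S \left(- \frac{1}{6}\right)\right) = -3 - \left(1 + \frac{S}{6}\right) = -4 - \frac{S}{6}$)
$L = -458$ ($L = -175 - 283 = -458$)
$H{\left(t,s \right)} = - \frac{10}{3}$ ($H{\left(t,s \right)} = -4 - \frac{1 - 5}{6} = -4 - - \frac{2}{3} = -4 + \frac{2}{3} = - \frac{10}{3}$)
$\left(191168 - 143778\right) + H{\left(526,L \right)} = \left(191168 - 143778\right) - \frac{10}{3} = 47390 - \frac{10}{3} = \frac{142160}{3}$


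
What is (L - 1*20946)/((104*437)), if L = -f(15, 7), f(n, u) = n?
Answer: -20961/45448 ≈ -0.46121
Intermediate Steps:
L = -15 (L = -1*15 = -15)
(L - 1*20946)/((104*437)) = (-15 - 1*20946)/((104*437)) = (-15 - 20946)/45448 = -20961*1/45448 = -20961/45448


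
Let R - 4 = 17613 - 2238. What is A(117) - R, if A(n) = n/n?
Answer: -15378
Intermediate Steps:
A(n) = 1
R = 15379 (R = 4 + (17613 - 2238) = 4 + 15375 = 15379)
A(117) - R = 1 - 1*15379 = 1 - 15379 = -15378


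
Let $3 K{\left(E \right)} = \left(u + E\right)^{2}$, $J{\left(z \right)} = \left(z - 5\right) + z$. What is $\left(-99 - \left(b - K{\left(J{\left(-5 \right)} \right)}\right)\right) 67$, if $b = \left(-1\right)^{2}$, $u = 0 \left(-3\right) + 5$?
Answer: $- \frac{13400}{3} \approx -4466.7$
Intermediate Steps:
$J{\left(z \right)} = -5 + 2 z$ ($J{\left(z \right)} = \left(-5 + z\right) + z = -5 + 2 z$)
$u = 5$ ($u = 0 + 5 = 5$)
$K{\left(E \right)} = \frac{\left(5 + E\right)^{2}}{3}$
$b = 1$
$\left(-99 - \left(b - K{\left(J{\left(-5 \right)} \right)}\right)\right) 67 = \left(-99 + \left(\frac{\left(5 + \left(-5 + 2 \left(-5\right)\right)\right)^{2}}{3} - 1\right)\right) 67 = \left(-99 - \left(1 - \frac{\left(5 - 15\right)^{2}}{3}\right)\right) 67 = \left(-99 - \left(1 - \frac{\left(-10\right)^{2}}{3}\right)\right) 67 = \left(-99 + \left(\frac{1}{3} \cdot 100 - 1\right)\right) 67 = \left(-99 + \left(\frac{100}{3} - 1\right)\right) 67 = \left(-99 + \frac{97}{3}\right) 67 = \left(- \frac{200}{3}\right) 67 = - \frac{13400}{3}$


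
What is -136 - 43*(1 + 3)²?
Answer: -824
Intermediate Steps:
-136 - 43*(1 + 3)² = -136 - 43*4² = -136 - 43*16 = -136 - 688 = -824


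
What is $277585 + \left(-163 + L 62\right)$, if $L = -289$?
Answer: $259504$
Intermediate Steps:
$277585 + \left(-163 + L 62\right) = 277585 - 18081 = 259504$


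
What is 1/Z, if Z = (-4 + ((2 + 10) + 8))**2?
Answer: 1/256 ≈ 0.0039063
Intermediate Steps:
Z = 256 (Z = (-4 + (12 + 8))**2 = (-4 + 20)**2 = 16**2 = 256)
1/Z = 1/256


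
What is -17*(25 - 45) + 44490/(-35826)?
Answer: 2022725/5971 ≈ 338.76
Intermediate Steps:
-17*(25 - 45) + 44490/(-35826) = -17*(-20) + 44490*(-1/35826) = 340 - 7415/5971 = 2022725/5971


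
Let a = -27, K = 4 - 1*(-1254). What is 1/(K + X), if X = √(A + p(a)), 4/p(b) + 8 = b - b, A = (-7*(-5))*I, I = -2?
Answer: 2516/3165269 - I*√282/3165269 ≈ 0.00079488 - 5.3054e-6*I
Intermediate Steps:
K = 1258 (K = 4 + 1254 = 1258)
A = -70 (A = -7*(-5)*(-2) = 35*(-2) = -70)
p(b) = -½ (p(b) = 4/(-8 + (b - b)) = 4/(-8 + 0) = 4/(-8) = 4*(-⅛) = -½)
X = I*√282/2 (X = √(-70 - ½) = √(-141/2) = I*√282/2 ≈ 8.3964*I)
1/(K + X) = 1/(1258 + I*√282/2)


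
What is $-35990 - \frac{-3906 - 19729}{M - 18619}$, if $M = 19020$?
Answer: $- \frac{14408355}{401} \approx -35931.0$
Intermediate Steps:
$-35990 - \frac{-3906 - 19729}{M - 18619} = -35990 - \frac{-3906 - 19729}{19020 - 18619} = -35990 - - \frac{23635}{401} = -35990 + \frac{23635}{401} = - \frac{14408355}{401}$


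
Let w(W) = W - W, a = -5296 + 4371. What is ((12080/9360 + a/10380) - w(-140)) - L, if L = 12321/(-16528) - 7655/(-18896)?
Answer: 304586027105/197547787944 ≈ 1.5418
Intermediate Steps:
a = -925
w(W) = 0
L = -3321743/9759784 (L = 12321*(-1/16528) - 7655*(-1/18896) = -12321/16528 + 7655/18896 = -3321743/9759784 ≈ -0.34035)
((12080/9360 + a/10380) - w(-140)) - L = ((12080/9360 - 925/10380) - 1*0) - 1*(-3321743/9759784) = ((12080*(1/9360) - 925*1/10380) + 0) + 3321743/9759784 = ((151/117 - 185/2076) + 0) + 3321743/9759784 = (97277/80964 + 0) + 3321743/9759784 = 97277/80964 + 3321743/9759784 = 304586027105/197547787944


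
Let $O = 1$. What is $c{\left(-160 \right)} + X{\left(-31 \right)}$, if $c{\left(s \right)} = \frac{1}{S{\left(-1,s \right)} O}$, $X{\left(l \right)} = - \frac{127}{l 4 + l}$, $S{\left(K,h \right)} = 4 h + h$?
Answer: $\frac{20289}{24800} \approx 0.8181$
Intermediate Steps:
$S{\left(K,h \right)} = 5 h$
$X{\left(l \right)} = - \frac{127}{5 l}$ ($X{\left(l \right)} = - \frac{127}{4 l + l} = - \frac{127}{5 l}$)
$c{\left(s \right)} = \frac{1}{5 s}$ ($c{\left(s \right)} = \frac{1}{5 s 1} = \frac{1}{5 s}$)
$c{\left(-160 \right)} + X{\left(-31 \right)} = \frac{1}{5 \left(-160\right)} - \frac{127}{5 \left(-31\right)} = \frac{1}{5} \left(- \frac{1}{160}\right) - - \frac{127}{155} = - \frac{1}{800} + \frac{127}{155} = \frac{20289}{24800}$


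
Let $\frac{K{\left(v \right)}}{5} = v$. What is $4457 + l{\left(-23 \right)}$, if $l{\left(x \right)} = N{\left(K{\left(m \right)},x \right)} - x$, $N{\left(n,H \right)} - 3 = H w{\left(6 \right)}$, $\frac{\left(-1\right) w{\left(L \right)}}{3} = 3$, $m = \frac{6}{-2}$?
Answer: $4690$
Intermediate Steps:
$m = -3$ ($m = 6 \left(- \frac{1}{2}\right) = -3$)
$w{\left(L \right)} = -9$ ($w{\left(L \right)} = \left(-3\right) 3 = -9$)
$K{\left(v \right)} = 5 v$
$N{\left(n,H \right)} = 3 - 9 H$ ($N{\left(n,H \right)} = 3 + H \left(-9\right) = 3 - 9 H$)
$l{\left(x \right)} = 3 - 10 x$ ($l{\left(x \right)} = \left(3 - 9 x\right) - x = 3 - 10 x$)
$4457 + l{\left(-23 \right)} = 4457 + \left(3 - -230\right) = 4457 + \left(3 + 230\right) = 4457 + 233 = 4690$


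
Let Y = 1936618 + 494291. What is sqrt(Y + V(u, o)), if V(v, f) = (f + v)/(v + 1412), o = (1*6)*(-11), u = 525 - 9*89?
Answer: 3*sqrt(21785263558)/284 ≈ 1559.1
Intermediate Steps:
u = -276 (u = 525 - 801 = -276)
o = -66 (o = 6*(-11) = -66)
V(v, f) = (f + v)/(1412 + v)
Y = 2430909
sqrt(Y + V(u, o)) = sqrt(2430909 + (-66 - 276)/(1412 - 276)) = sqrt(2430909 - 342/1136) = sqrt(2430909 + (1/1136)*(-342)) = sqrt(2430909 - 171/568) = sqrt(1380756141/568) = 3*sqrt(21785263558)/284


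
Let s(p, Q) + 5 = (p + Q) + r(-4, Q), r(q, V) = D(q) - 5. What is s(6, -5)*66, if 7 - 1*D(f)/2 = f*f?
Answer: -1782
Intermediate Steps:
D(f) = 14 - 2*f² (D(f) = 14 - 2*f*f = 14 - 2*f²)
r(q, V) = 9 - 2*q² (r(q, V) = (14 - 2*q²) - 5 = 9 - 2*q²)
s(p, Q) = -28 + Q + p (s(p, Q) = -5 + ((p + Q) + (9 - 2*(-4)²)) = -5 + ((Q + p) + (9 - 2*16)) = -5 + ((Q + p) + (9 - 32)) = -5 + ((Q + p) - 23) = -5 + (-23 + Q + p) = -28 + Q + p)
s(6, -5)*66 = (-28 - 5 + 6)*66 = -27*66 = -1782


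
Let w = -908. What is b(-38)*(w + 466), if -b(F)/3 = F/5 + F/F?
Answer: -43758/5 ≈ -8751.6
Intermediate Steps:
b(F) = -3 - 3*F/5 (b(F) = -3*(F/5 + F/F) = -3*(F*(⅕) + 1) = -3*(F/5 + 1) = -3*(1 + F/5) = -3 - 3*F/5)
b(-38)*(w + 466) = (-3 - ⅗*(-38))*(-908 + 466) = (-3 + 114/5)*(-442) = (99/5)*(-442) = -43758/5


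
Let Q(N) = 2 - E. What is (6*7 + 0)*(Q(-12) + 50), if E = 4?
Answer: 2016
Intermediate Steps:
Q(N) = -2 (Q(N) = 2 - 1*4 = 2 - 4 = -2)
(6*7 + 0)*(Q(-12) + 50) = (6*7 + 0)*(-2 + 50) = (42 + 0)*48 = 42*48 = 2016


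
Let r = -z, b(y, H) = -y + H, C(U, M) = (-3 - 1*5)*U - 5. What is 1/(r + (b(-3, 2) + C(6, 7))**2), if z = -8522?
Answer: 1/10826 ≈ 9.2370e-5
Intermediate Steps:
C(U, M) = -5 - 8*U (C(U, M) = (-3 - 5)*U - 5 = -8*U - 5 = -5 - 8*U)
b(y, H) = H - y
r = 8522 (r = -1*(-8522) = 8522)
1/(r + (b(-3, 2) + C(6, 7))**2) = 1/(8522 + ((2 - 1*(-3)) + (-5 - 8*6))**2) = 1/(8522 + ((2 + 3) + (-5 - 48))**2) = 1/(8522 + (5 - 53)**2) = 1/(8522 + (-48)**2) = 1/(8522 + 2304) = 1/10826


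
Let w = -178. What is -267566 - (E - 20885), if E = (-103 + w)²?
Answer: -325642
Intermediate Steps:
E = 78961 (E = (-103 - 178)² = (-281)² = 78961)
-267566 - (E - 20885) = -267566 - (78961 - 20885) = -267566 - 1*58076 = -267566 - 58076 = -325642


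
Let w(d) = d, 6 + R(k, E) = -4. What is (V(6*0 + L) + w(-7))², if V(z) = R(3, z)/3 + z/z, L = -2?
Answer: 784/9 ≈ 87.111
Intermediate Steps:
R(k, E) = -10 (R(k, E) = -6 - 4 = -10)
V(z) = -7/3 (V(z) = -10/3 + z/z = -10*⅓ + 1 = -10/3 + 1 = -7/3)
(V(6*0 + L) + w(-7))² = (-7/3 - 7)² = (-28/3)² = 784/9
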